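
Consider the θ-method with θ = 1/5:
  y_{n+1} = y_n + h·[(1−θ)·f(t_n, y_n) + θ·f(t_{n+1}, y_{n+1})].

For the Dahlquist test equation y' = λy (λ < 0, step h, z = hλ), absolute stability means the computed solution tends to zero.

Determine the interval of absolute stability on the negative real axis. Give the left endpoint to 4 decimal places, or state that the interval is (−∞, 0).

Set f=λy, z=hλ:
  y_{n+1} = y_n + z·[4/5·y_n + 1/5·y_{n+1}] ⇒ (1 − 1/5z)y_{n+1} = (1 + 4/5z)y_n
  ⇒ R(z) = (1 + 4/5z)/(1 − 1/5z).

Find x<0 with |R(x)|<1.
x=-1.11: |R|=0.0917
R=−1: 1+4/5x = −1+1/5x ⇒ -3/5x=2 ⇒ x=2/(-3/5)=-3.3333
Confirm numerically:
  x=-2.919: |R|=0.84304 <1
  x=-2.772: |R|=0.78332 <1
  x=-2.268: |R|=0.56026 <1
  x=-3.416: |R|=1.02947 >1
  x=-3.414: |R|=1.02876 >1
Stable set (-3.3333, 0).

z∈(-3.3333,0).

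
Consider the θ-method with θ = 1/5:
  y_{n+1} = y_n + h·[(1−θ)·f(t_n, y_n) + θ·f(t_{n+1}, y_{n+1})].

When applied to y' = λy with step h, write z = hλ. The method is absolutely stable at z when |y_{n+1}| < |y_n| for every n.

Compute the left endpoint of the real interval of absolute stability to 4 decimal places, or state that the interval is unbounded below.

On y'=λy, z=hλ:
  y_{n+1} = y_n + z·[4/5·y_n + 1/5·y_{n+1}] ⇒ (1 − 1/5z)y_{n+1} = (1 + 4/5z)y_n
  ⇒ R(z) = (1 + 4/5z)/(1 − 1/5z).

Find x<0 with |R(x)|<1.
x=-0.35: |R|=0.6729
R=−1: 1+4/5x = −1+1/5x ⇒ -3/5x=2 ⇒ x=2/(-3/5)=-3.3333
Confirm numerically:
  x=-2.636: |R|=0.72603 <1
  x=-2.472: |R|=0.65418 <1
  x=-1.387: |R|=0.08580 <1
  x=-3.847: |R|=1.17418 >1
  x=-3.750: |R|=1.14286 >1
  x=-3.730: |R|=1.13631 >1
Interval (-3.3333, 0).

z* = -3.3333.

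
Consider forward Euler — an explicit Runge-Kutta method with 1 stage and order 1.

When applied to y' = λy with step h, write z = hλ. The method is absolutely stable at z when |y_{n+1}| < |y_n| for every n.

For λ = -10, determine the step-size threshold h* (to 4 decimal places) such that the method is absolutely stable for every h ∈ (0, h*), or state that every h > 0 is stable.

(-2.0000,0); λ=-10 ⇒ h* = 0.2000.

On y'=λy, z=hλ:
  order 1, 1-stage ⇒ R(z)=1+z
  (e.g. R(-0.74)=0.26000, |R|=0.26000)

Boundary: |R(x)|=1, x<0.
x=-0.74: |R|=0.2600
|R(-2.31)|=1.3100 |R(-1.87)|=0.8700 |R(-0.65)|=0.3500
Bisect:
  x_lo=-2.7816 |R|=1.7816  x_hi=-0.1305 |R|=0.8695
  mid=-1.45607 |R|=0.45607 →hi
  mid=-2.11884 |R|=1.11884 →lo
  mid=-1.78746 |R|=0.78746 →hi
  mid=-1.95315 |R|=0.95315 →hi
  mid=-2.03600 |R|=1.03600 →lo
  mid=-1.99457 |R|=0.99457 →hi
  mid=-2.01529 |R|=1.01529 →lo
  mid=-2.00493 |R|=1.00493 →lo
  mid=-1.99975 |R|=0.99975 →hi
  mid=-2.00234 |R|=1.00234 →lo
  ...
  [-2.00008,-1.99991] ⇒ x*=-2.0000
So |R|<1 on (-2.0000, 0).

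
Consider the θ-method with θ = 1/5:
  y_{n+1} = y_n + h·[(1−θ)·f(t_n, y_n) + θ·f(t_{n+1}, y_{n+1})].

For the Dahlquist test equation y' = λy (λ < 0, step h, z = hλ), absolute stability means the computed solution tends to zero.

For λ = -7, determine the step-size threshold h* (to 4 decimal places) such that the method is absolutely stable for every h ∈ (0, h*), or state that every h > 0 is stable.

On y'=λy, z=hλ:
  y_{n+1} = y_n + z·[4/5·y_n + 1/5·y_{n+1}] ⇒ (1 − 1/5z)y_{n+1} = (1 + 4/5z)y_n
  ⇒ R(z) = (1 + 4/5z)/(1 − 1/5z).

Need |R(x)|<1, x<0.
x=-0.49: |R|=0.5537
R=−1: 1+4/5x = −1+1/5x ⇒ -3/5x=2 ⇒ x=2/(-3/5)=-3.3333
Confirm numerically:
  x=-2.635: |R|=0.72561 <1
  x=-1.914: |R|=0.38415 <1
  x=-1.361: |R|=0.06980 <1
  x=-3.727: |R|=1.13533 >1
  x=-3.571: |R|=1.08319 >1
  x=-3.518: |R|=1.06504 >1
Interval (-3.3333, 0).

(-3.3333,0); λ=-7 ⇒ h* = (10/3)/7 = 0.4762.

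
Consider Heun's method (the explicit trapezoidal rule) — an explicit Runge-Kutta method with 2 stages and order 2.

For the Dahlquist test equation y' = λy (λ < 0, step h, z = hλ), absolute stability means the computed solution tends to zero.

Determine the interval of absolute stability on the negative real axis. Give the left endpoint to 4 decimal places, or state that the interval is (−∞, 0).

Test eqn y'=λy, z=hλ:
  order 2, 2-stage ⇒ R(z)=1+z+z^2/2
  (e.g. R(-0.58)=0.58820, |R|=0.58820)

Solve |R(x)|<1 on ℝ⁻.
x=-0.58: |R|=0.5882
|R(-1.73)|=0.7664 |R(-1.28)|=0.5392 |R(-1.12)|=0.5072
Bisect:
  x_lo=-2.3248 |R|=1.3775  x_hi=-0.2721 |R|=0.7649
  mid=-1.29843 |R|=0.54453 →hi
  mid=-1.81159 |R|=0.82934 →hi
  mid=-2.06817 |R|=1.07050 →lo
  mid=-1.93988 |R|=0.94169 →hi
  mid=-2.00403 |R|=1.00404 →lo
  mid=-1.97195 |R|=0.97235 →hi
  mid=-1.98799 |R|=0.98806 →hi
  ...
  [-2.00002,-1.99989] ⇒ x*=-2.0000
Stable set (-2.0000, 0).

z∈(-2.0000,0).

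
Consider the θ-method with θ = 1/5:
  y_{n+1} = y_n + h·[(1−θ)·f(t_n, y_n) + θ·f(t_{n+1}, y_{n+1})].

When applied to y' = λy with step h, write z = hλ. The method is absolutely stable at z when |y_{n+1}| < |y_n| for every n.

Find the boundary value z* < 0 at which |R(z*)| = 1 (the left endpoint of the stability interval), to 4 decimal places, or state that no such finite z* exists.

On y'=λy, z=hλ:
  y_{n+1} = y_n + z·[4/5·y_n + 1/5·y_{n+1}] ⇒ (1 − 1/5z)y_{n+1} = (1 + 4/5z)y_n
  R(z) = (1 + 4/5z)/(1 − 1/5z).

Solve |R(x)|<1 on ℝ⁻.
x=-1.15: |R|=0.0650
R=−1: 1+4/5x = −1+1/5x ⇒ -3/5x=2 ⇒ x=2/(-3/5)=-3.3333
Confirm numerically:
  x=-3.138: |R|=0.92799 <1
  x=-2.679: |R|=0.74437 <1
  x=-2.626: |R|=0.72174 <1
  x=-2.621: |R|=0.71959 <1
  x=-3.926: |R|=1.19919 >1
  x=-3.798: |R|=1.15845 >1
  x=-3.381: |R|=1.01706 >1
Interval (-3.3333, 0).

left endpoint -3.3333.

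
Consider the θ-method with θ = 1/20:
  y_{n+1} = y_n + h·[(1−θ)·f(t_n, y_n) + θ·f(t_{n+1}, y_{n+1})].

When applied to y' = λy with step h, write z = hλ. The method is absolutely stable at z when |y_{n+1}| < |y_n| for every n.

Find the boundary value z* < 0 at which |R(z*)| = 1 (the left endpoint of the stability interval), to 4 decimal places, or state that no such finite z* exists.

left endpoint -2.2222.

On y'=λy, z=hλ:
  y_{n+1} = y_n + z·[19/20·y_n + 1/20·y_{n+1}] ⇒ (1 − 1/20z)y_{n+1} = (1 + 19/20z)y_n
  Hence R(z) = (1 + 19/20z)/(1 − 1/20z).

Find x<0 with |R(x)|<1.
x=-0.52: |R|=0.4932
R=−1: 1+19/20x = −1+1/20x ⇒ -9/10x=2 ⇒ x=2/(-9/10)=-2.2222
Confirm numerically:
  x=-1.917: |R|=0.74933 <1
  x=-1.491: |R|=0.38756 <1
  x=-1.377: |R|=0.28830 <1
  x=-2.812: |R|=1.46537 >1
  x=-2.452: |R|=1.18422 >1
  x=-2.429: |R|=1.16595 >1
So |R|<1 on (-2.2222, 0).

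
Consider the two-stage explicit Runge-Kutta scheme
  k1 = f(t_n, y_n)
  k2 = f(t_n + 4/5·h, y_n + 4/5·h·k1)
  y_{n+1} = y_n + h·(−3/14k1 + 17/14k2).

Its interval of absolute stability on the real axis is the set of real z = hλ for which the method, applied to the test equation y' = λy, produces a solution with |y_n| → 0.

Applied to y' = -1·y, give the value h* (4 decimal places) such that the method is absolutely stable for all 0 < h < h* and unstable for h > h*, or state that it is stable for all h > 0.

Test eqn y'=λy, z=hλ:
  k1=λy_n ⇒ h·k1=z·y_n;  k2=λ(1+4/5z)y_n ⇒ h·k2=z(1+4/5z)y_n
  y_{n+1}/y_n = 1 − 3/14z + 17/14z(1+4/5z) = 1 + z + 34/35z²
  ⇒ R(z) = 1 + z + 34/35z².

Need |R(x)|<1, x<0.
x=-1.04: |R|=1.0107
R=1: x+34/35x²=0 ⇒ x=−35/34=-1.0294; min R=1−1/(4·34/35)=0.7426>−1
Confirm numerically:
  x=-0.878: |R|=0.87086 <1
  x=-0.814: |R|=0.82966 <1
  x=-0.585: |R|=0.74745 <1
  x=-1.408: |R|=1.51782 >1
  x=-1.340: |R|=1.40430 >1
Interval (-1.0294, 0).

(-1.0294,0); λ=-1 ⇒ h* = (35/34)/1 = 1.0294.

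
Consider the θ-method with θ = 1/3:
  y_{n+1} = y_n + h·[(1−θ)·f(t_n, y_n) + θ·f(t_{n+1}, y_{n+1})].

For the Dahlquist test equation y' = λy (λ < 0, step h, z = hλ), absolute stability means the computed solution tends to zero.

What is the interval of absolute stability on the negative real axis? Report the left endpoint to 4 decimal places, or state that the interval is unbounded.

z∈(-6.0000,0).

With y'=λy (z=hλ):
  y_{n+1} = y_n + z·[2/3·y_n + 1/3·y_{n+1}] ⇒ (1 − 1/3z)y_{n+1} = (1 + 2/3z)y_n
  R(z) = (1 + 2/3z)/(1 − 1/3z).

Boundary: |R(x)|=1, x<0.
x=-0.81: |R|=0.3622
R=−1: 1+2/3x = −1+1/3x ⇒ -1/3x=2 ⇒ x=2/(-1/3)=-6.0000
Confirm numerically:
  x=-5.950: |R|=0.99441 <1
  x=-5.562: |R|=0.94884 <1
  x=-3.976: |R|=0.70986 <1
  x=-2.667: |R|=0.41186 <1
  x=-6.444: |R|=1.04701 >1
  x=-6.258: |R|=1.02787 >1
So |R|<1 on (-6.0000, 0).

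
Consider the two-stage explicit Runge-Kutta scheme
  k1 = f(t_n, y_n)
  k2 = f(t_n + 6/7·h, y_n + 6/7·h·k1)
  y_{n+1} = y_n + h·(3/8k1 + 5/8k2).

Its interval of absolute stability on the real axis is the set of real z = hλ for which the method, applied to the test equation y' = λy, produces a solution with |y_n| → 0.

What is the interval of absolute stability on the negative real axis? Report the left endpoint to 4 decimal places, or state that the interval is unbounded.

Test eqn y'=λy, z=hλ:
  k1=λy_n ⇒ h·k1=z·y_n;  k2=λ(1+6/7z)y_n ⇒ h·k2=z(1+6/7z)y_n
  y_{n+1}/y_n = 1 + 3/8z + 5/8z(1+6/7z) = 1 + z + 15/28z²
  R(z) = 1 + z + 15/28z².

Need |R(x)|<1, x<0.
x=-1.34: |R|=0.6219
R=1: x+15/28x²=0 ⇒ x=−28/15=-1.8667; min R=1−1/(4·15/28)=0.5333>−1
Confirm numerically:
  x=-1.573: |R|=0.75253 <1
  x=-1.440: |R|=0.67086 <1
  x=-1.437: |R|=0.66923 <1
  x=-2.143: |R|=1.31724 >1
  x=-2.112: |R|=1.27758 >1
So |R|<1 on (-1.8667, 0).

(-1.8667, 0).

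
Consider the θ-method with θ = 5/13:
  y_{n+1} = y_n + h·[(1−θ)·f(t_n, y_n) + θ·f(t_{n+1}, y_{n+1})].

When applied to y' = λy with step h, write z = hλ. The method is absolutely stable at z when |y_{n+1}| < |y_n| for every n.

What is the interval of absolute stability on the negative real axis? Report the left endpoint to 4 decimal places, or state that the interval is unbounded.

Set f=λy, z=hλ:
  y_{n+1} = y_n + z·[8/13·y_n + 5/13·y_{n+1}] ⇒ (1 − 5/13z)y_{n+1} = (1 + 8/13z)y_n
  ⇒ R(z) = (1 + 8/13z)/(1 − 5/13z).

Need |R(x)|<1, x<0.
x=-0.63: |R|=0.4929
R=−1: 1+8/13x = −1+5/13x ⇒ -3/13x=2 ⇒ x=2/(-3/13)=-8.6667
Confirm numerically:
  x=-5.470: |R|=0.76233 <1
  x=-4.520: |R|=0.65056 <1
  x=-4.378: |R|=0.63124 <1
  x=-3.724: |R|=0.53106 <1
  x=-9.084: |R|=1.02143 >1
  x=-9.050: |R|=1.01974 >1
Interval (-8.6667, 0).

(-8.6667, 0).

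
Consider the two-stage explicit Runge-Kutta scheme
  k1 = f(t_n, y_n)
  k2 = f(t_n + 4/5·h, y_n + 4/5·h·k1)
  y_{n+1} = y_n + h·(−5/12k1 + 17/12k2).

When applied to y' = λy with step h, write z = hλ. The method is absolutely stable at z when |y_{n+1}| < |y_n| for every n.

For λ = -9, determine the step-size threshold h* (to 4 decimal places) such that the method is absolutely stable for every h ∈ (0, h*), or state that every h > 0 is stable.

Set f=λy, z=hλ:
  k1=λy_n ⇒ h·k1=z·y_n;  k2=λ(1+4/5z)y_n ⇒ h·k2=z(1+4/5z)y_n
  y_{n+1}/y_n = 1 − 5/12z + 17/12z(1+4/5z) = 1 + z + 17/15z²
  so R(z) = 1 + z + 17/15z².

Need |R(x)|<1, x<0.
x=-0.68: |R|=0.8441
R=1: x+17/15x²=0 ⇒ x=−15/17=-0.8824; min R=1−1/(4·17/15)=0.7794>−1
Confirm numerically:
  x=-0.860: |R|=0.97821 <1
  x=-0.715: |R|=0.86439 <1
  x=-0.513: |R|=0.78526 <1
  x=-1.426: |R|=1.87861 >1
  x=-0.939: |R|=1.06028 >1
Stable set (-0.8824, 0).

(-0.8824,0); λ=-9 ⇒ h* = (15/17)/9 = 0.0980.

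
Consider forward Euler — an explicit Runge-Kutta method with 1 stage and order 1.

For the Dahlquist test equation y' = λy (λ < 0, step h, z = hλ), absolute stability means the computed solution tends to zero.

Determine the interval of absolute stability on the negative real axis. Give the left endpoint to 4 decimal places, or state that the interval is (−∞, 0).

Set f=λy, z=hλ:
  order 1, 1-stage ⇒ R(z)=1+z
  (e.g. R(-1.22)=-0.22000, |R|=0.22000)

Need |R(x)|<1, x<0.
x=-1.22: |R|=0.2200
|R(-1.61)|=0.6100 |R(-1.44)|=0.4400 |R(-0.97)|=0.0300
Bisect:
  x_lo=-2.5165 |R|=1.5165  x_hi=-0.2803 |R|=0.7197
  mid=-1.39841 |R|=0.39841 →hi
  mid=-1.95746 |R|=0.95746 →hi
  mid=-2.23699 |R|=1.23699 →lo
  mid=-2.09722 |R|=1.09722 →lo
  mid=-2.02734 |R|=1.02734 →lo
  mid=-1.99240 |R|=0.99240 →hi
  mid=-2.00987 |R|=1.00987 →lo
  mid=-2.00114 |R|=1.00114 →lo
  mid=-1.99677 |R|=0.99677 →hi
  ...
  [-2.00004,-1.99991] ⇒ x*=-2.0000
So |R|<1 on (-2.0000, 0).

(-2.0000, 0).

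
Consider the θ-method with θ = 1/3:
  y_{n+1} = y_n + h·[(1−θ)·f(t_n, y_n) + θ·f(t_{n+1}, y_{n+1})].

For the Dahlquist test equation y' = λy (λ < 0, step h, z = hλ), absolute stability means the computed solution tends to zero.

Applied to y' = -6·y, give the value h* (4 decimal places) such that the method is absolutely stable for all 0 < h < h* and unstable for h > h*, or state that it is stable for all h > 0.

Test eqn y'=λy, z=hλ:
  y_{n+1} = y_n + z·[2/3·y_n + 1/3·y_{n+1}] ⇒ (1 − 1/3z)y_{n+1} = (1 + 2/3z)y_n
  Hence R(z) = (1 + 2/3z)/(1 − 1/3z).

Boundary: |R(x)|=1, x<0.
x=-0.91: |R|=0.3018
R=−1: 1+2/3x = −1+1/3x ⇒ -1/3x=2 ⇒ x=2/(-1/3)=-6.0000
Confirm numerically:
  x=-4.876: |R|=0.85729 <1
  x=-3.749: |R|=0.66647 <1
  x=-3.729: |R|=0.66251 <1
  x=-3.033: |R|=0.50820 <1
  x=-6.363: |R|=1.03877 >1
  x=-6.355: |R|=1.03795 >1
  x=-6.028: |R|=1.00310 >1
Interval (-6.0000, 0).

(-6.0000,0); λ=-6 ⇒ h* = (6)/6 = 1.0000.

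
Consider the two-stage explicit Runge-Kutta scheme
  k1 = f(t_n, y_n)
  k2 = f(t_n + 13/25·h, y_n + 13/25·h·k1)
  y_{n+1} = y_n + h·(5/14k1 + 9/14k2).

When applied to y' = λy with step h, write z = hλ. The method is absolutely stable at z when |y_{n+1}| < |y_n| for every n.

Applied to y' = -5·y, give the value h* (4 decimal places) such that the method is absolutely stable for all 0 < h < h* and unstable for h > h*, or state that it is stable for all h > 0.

Test eqn y'=λy, z=hλ:
  k1=λy_n ⇒ h·k1=z·y_n;  k2=λ(1+13/25z)y_n ⇒ h·k2=z(1+13/25z)y_n
  y_{n+1}/y_n = 1 + 5/14z + 9/14z(1+13/25z) = 1 + z + 117/350z²
  ⇒ R(z) = 1 + z + 117/350z².

Find x<0 with |R(x)|<1.
x=-1.77: |R|=0.2773
R=1: x+117/350x²=0 ⇒ x=−350/117=-2.9915; min R=1−1/(4·117/350)=0.2521>−1
Confirm numerically:
  x=-2.586: |R|=0.64950 <1
  x=-2.569: |R|=0.63721 <1
  x=-2.396: |R|=0.52307 <1
  x=-1.604: |R|=0.25606 <1
  x=-3.582: |R|=1.70713 >1
  x=-3.192: |R|=1.21399 >1
Interval (-2.9915, 0).

(-2.9915,0); λ=-5 ⇒ h* = (350/117)/5 = 0.5983.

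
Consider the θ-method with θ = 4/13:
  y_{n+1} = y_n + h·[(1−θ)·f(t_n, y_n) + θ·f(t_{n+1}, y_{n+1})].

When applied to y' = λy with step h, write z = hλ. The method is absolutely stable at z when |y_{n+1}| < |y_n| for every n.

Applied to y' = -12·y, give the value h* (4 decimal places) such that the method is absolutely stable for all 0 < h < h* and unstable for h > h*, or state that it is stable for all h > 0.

(-5.2000,0); λ=-12 ⇒ h* = (26/5)/12 = 0.4333.

Test eqn y'=λy, z=hλ:
  y_{n+1} = y_n + z·[9/13·y_n + 4/13·y_{n+1}] ⇒ (1 − 4/13z)y_{n+1} = (1 + 9/13z)y_n
  Hence R(z) = (1 + 9/13z)/(1 − 4/13z).

Boundary: |R(x)|=1, x<0.
x=-1.4: |R|=0.0215
R=−1: 1+9/13x = −1+4/13x ⇒ -5/13x=2 ⇒ x=2/(-5/13)=-5.2000
Confirm numerically:
  x=-3.129: |R|=0.59418 <1
  x=-2.857: |R|=0.52043 <1
  x=-2.266: |R|=0.33512 <1
  x=-5.645: |R|=1.06254 >1
  x=-5.276: |R|=1.01114 >1
So |R|<1 on (-5.2000, 0).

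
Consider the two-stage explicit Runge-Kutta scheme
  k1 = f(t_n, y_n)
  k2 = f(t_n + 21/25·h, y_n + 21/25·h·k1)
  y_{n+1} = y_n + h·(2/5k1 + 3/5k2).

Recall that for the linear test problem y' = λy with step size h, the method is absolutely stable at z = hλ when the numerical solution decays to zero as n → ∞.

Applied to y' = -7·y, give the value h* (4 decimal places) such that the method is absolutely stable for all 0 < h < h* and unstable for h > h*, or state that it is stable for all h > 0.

Test eqn y'=λy, z=hλ:
  k1=λy_n ⇒ h·k1=z·y_n;  k2=λ(1+21/25z)y_n ⇒ h·k2=z(1+21/25z)y_n
  y_{n+1}/y_n = 1 + 2/5z + 3/5z(1+21/25z) = 1 + z + 63/125z²
  Hence R(z) = 1 + z + 63/125z².

Solve |R(x)|<1 on ℝ⁻.
x=-0.53: |R|=0.6116
R=1: x+63/125x²=0 ⇒ x=−125/63=-1.9841; min R=1−1/(4·63/125)=0.5040>−1
Confirm numerically:
  x=-1.697: |R|=0.75442 <1
  x=-1.042: |R|=0.50523 <1
  x=-0.982: |R|=0.50402 <1
  x=-0.847: |R|=0.51457 <1
  x=-2.359: |R|=1.44570 >1
  x=-2.185: |R|=1.22121 >1
So |R|<1 on (-1.9841, 0).

(-1.9841,0); λ=-7 ⇒ h* = (125/63)/7 = 0.2834.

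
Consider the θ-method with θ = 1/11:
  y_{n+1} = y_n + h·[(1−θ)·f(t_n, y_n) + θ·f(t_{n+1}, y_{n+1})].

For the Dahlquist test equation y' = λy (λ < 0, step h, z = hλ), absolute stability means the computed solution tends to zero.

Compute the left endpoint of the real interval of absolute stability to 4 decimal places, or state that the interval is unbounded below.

left endpoint -2.4444.

Test eqn y'=λy, z=hλ:
  y_{n+1} = y_n + z·[10/11·y_n + 1/11·y_{n+1}] ⇒ (1 − 1/11z)y_{n+1} = (1 + 10/11z)y_n
  so R(z) = (1 + 10/11z)/(1 − 1/11z).

Find x<0 with |R(x)|<1.
x=-1.29: |R|=0.1546
R=−1: 1+10/11x = −1+1/11x ⇒ -9/11x=2 ⇒ x=2/(-9/11)=-2.4444
Confirm numerically:
  x=-2.144: |R|=0.79428 <1
  x=-1.419: |R|=0.25686 <1
  x=-1.036: |R|=0.05317 <1
  x=-1.004: |R|=0.07997 <1
  x=-2.878: |R|=1.28116 >1
  x=-2.671: |R|=1.14915 >1
  x=-2.568: |R|=1.08196 >1
So |R|<1 on (-2.4444, 0).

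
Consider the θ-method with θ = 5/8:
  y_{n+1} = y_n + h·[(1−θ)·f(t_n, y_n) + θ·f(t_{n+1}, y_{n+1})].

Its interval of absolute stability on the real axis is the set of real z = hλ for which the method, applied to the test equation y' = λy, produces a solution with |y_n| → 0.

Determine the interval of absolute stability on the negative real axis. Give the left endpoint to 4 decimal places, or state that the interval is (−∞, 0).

On y'=λy, z=hλ:
  y_{n+1} = y_n + z·[3/8·y_n + 5/8·y_{n+1}] ⇒ (1 − 5/8z)y_{n+1} = (1 + 3/8z)y_n
  ⇒ R(z) = (1 + 3/8z)/(1 − 5/8z).

Find x<0 with |R(x)|<1.
x=-1.17: |R|=0.3242
x=-2: |R|=0.1111
x=-10: |R|=0.3793
x=-100: |R|=0.5748
θ=5/8≥1/2 ⇒ |1+3/8x|<|1−5/8x| ∀x<0 ⇒ stable on all of ℝ⁻.

unbounded; (−∞, 0).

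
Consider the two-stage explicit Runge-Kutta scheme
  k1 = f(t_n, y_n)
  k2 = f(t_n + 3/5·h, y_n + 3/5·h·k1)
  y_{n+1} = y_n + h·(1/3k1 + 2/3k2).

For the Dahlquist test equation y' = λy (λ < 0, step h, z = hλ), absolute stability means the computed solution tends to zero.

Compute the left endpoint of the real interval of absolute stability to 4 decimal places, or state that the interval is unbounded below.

z* = -2.5000.

Test eqn y'=λy, z=hλ:
  k1=λy_n ⇒ h·k1=z·y_n;  k2=λ(1+3/5z)y_n ⇒ h·k2=z(1+3/5z)y_n
  y_{n+1}/y_n = 1 + 1/3z + 2/3z(1+3/5z) = 1 + z + 2/5z²
  so R(z) = 1 + z + 2/5z².

Find x<0 with |R(x)|<1.
x=-1.45: |R|=0.3910
R=1: x+2/5x²=0 ⇒ x=−5/2=-2.5000; min R=1−1/(4·2/5)=0.3750>−1
Confirm numerically:
  x=-2.472: |R|=0.97231 <1
  x=-2.410: |R|=0.91324 <1
  x=-1.272: |R|=0.37519 <1
  x=-2.918: |R|=1.48789 >1
  x=-2.858: |R|=1.40927 >1
  x=-2.686: |R|=1.19984 >1
So |R|<1 on (-2.5000, 0).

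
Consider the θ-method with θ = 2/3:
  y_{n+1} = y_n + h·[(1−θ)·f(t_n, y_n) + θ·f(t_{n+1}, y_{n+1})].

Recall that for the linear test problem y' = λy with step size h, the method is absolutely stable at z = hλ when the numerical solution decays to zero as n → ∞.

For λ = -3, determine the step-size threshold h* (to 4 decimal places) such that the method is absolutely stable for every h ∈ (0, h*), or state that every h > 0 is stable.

(−∞, 0) — no finite endpoint. Any h>0 works for λ=-3.

On y'=λy, z=hλ:
  y_{n+1} = y_n + z·[1/3·y_n + 2/3·y_{n+1}] ⇒ (1 − 2/3z)y_{n+1} = (1 + 1/3z)y_n
  so R(z) = (1 + 1/3z)/(1 − 2/3z).

Boundary: |R(x)|=1, x<0.
x=-0.88: |R|=0.4454
x=-2: |R|=0.1429
x=-10: |R|=0.3043
x=-100: |R|=0.4778
θ=2/3≥1/2 ⇒ |1+1/3x|<|1−2/3x| ∀x<0 ⇒ interval (−∞,0).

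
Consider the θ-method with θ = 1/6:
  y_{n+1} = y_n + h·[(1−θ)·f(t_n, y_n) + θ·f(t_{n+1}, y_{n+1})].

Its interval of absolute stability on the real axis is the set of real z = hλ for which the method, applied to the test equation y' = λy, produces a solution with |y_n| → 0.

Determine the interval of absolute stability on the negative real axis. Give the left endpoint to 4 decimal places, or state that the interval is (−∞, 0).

With y'=λy (z=hλ):
  y_{n+1} = y_n + z·[5/6·y_n + 1/6·y_{n+1}] ⇒ (1 − 1/6z)y_{n+1} = (1 + 5/6z)y_n
  Hence R(z) = (1 + 5/6z)/(1 − 1/6z).

Find x<0 with |R(x)|<1.
x=-0.58: |R|=0.4711
R=−1: 1+5/6x = −1+1/6x ⇒ -2/3x=2 ⇒ x=2/(-2/3)=-3.0000
Confirm numerically:
  x=-2.253: |R|=0.63795 <1
  x=-2.059: |R|=0.53294 <1
  x=-1.765: |R|=0.36381 <1
  x=-1.721: |R|=0.33739 <1
  x=-3.432: |R|=1.18321 >1
  x=-3.204: |R|=1.08866 >1
Stable set (-3.0000, 0).

(-3.0000, 0).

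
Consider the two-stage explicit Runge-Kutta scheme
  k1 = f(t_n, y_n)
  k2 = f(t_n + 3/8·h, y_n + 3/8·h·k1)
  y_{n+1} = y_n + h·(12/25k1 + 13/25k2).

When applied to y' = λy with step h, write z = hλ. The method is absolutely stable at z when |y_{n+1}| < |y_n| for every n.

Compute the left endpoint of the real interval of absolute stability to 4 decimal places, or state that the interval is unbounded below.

With y'=λy (z=hλ):
  k1=λy_n ⇒ h·k1=z·y_n;  k2=λ(1+3/8z)y_n ⇒ h·k2=z(1+3/8z)y_n
  y_{n+1}/y_n = 1 + 12/25z + 13/25z(1+3/8z) = 1 + z + 39/200z²
  ⇒ R(z) = 1 + z + 39/200z².

Solve |R(x)|<1 on ℝ⁻.
x=-1.2: |R|=0.0808
R=1: x+39/200x²=0 ⇒ x=−200/39=-5.1282; min R=1−1/(4·39/200)=-0.2821>−1
Confirm numerically:
  x=-4.842: |R|=0.72977 <1
  x=-4.102: |R|=0.17915 <1
  x=-3.257: |R|=0.18843 <1
  x=-2.471: |R|=0.28036 <1
  x=-5.217: |R|=1.09033 >1
  x=-5.216: |R|=1.08930 >1
  x=-5.163: |R|=1.03503 >1
Stable set (-5.1282, 0).

left endpoint -5.1282.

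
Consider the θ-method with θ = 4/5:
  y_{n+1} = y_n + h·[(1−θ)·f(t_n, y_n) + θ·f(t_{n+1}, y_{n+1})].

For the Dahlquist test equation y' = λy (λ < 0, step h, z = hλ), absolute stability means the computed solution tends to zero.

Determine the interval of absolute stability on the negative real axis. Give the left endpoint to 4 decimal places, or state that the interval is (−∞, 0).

interval (−∞, 0).

On y'=λy, z=hλ:
  y_{n+1} = y_n + z·[1/5·y_n + 4/5·y_{n+1}] ⇒ (1 − 4/5z)y_{n+1} = (1 + 1/5z)y_n
  R(z) = (1 + 1/5z)/(1 − 4/5z).

Need |R(x)|<1, x<0.
x=-1.59: |R|=0.3002
x=-2: |R|=0.2308
x=-10: |R|=0.1111
x=-100: |R|=0.2346
θ=4/5≥1/2 ⇒ |1+1/5x|<|1−4/5x| ∀x<0 ⇒ interval (−∞,0).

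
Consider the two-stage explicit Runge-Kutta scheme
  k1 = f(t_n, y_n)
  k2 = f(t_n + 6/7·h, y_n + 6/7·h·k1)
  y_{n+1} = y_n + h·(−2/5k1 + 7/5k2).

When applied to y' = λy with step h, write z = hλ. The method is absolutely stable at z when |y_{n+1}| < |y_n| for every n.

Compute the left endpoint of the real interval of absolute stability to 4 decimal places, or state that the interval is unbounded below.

z* = -0.8333.

Test eqn y'=λy, z=hλ:
  k1=λy_n ⇒ h·k1=z·y_n;  k2=λ(1+6/7z)y_n ⇒ h·k2=z(1+6/7z)y_n
  y_{n+1}/y_n = 1 − 2/5z + 7/5z(1+6/7z) = 1 + z + 6/5z²
  Hence R(z) = 1 + z + 6/5z².

Need |R(x)|<1, x<0.
x=-0.55: |R|=0.8130
R=1: x+6/5x²=0 ⇒ x=−5/6=-0.8333; min R=1−1/(4·6/5)=0.7917>−1
Confirm numerically:
  x=-0.730: |R|=0.90948 <1
  x=-0.689: |R|=0.88067 <1
  x=-0.570: |R|=0.81988 <1
  x=-0.368: |R|=0.79451 <1
  x=-1.351: |R|=1.83924 >1
  x=-1.209: |R|=1.54502 >1
Interval (-0.8333, 0).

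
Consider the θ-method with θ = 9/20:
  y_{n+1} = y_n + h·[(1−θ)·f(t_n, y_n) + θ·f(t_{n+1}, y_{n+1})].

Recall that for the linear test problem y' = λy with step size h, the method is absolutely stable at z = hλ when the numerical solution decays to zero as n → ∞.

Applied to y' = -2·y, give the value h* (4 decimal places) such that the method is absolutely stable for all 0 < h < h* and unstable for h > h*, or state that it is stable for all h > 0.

Set f=λy, z=hλ:
  y_{n+1} = y_n + z·[11/20·y_n + 9/20·y_{n+1}] ⇒ (1 − 9/20z)y_{n+1} = (1 + 11/20z)y_n
  Hence R(z) = (1 + 11/20z)/(1 − 9/20z).

Boundary: |R(x)|=1, x<0.
x=-1.14: |R|=0.2465
R=−1: 1+11/20x = −1+9/20x ⇒ -1/10x=2 ⇒ x=2/(-1/10)=-20.0000
Confirm numerically:
  x=-19.477: |R|=0.99464 <1
  x=-12.242: |R|=0.88081 <1
  x=-9.700: |R|=0.80801 <1
  x=-8.247: |R|=0.75053 <1
  x=-20.257: |R|=1.00254 >1
  x=-20.228: |R|=1.00226 >1
  x=-20.036: |R|=1.00036 >1
Interval (-20.0000, 0).

(-20.0000,0); λ=-2 ⇒ h* = (20)/2 = 10.0000.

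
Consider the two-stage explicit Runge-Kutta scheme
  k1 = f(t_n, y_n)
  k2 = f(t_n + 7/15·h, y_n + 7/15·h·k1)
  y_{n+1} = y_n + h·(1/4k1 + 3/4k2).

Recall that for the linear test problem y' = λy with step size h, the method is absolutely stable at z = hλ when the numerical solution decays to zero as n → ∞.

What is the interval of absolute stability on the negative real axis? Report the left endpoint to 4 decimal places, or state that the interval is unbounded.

On y'=λy, z=hλ:
  k1=λy_n ⇒ h·k1=z·y_n;  k2=λ(1+7/15z)y_n ⇒ h·k2=z(1+7/15z)y_n
  y_{n+1}/y_n = 1 + 1/4z + 3/4z(1+7/15z) = 1 + z + 7/20z²
  so R(z) = 1 + z + 7/20z².

Boundary: |R(x)|=1, x<0.
x=-1.54: |R|=0.2901
R=1: x+7/20x²=0 ⇒ x=−20/7=-2.8571; min R=1−1/(4·7/20)=0.2857>−1
Confirm numerically:
  x=-1.520: |R|=0.28864 <1
  x=-1.446: |R|=0.28582 <1
  x=-1.343: |R|=0.28828 <1
  x=-3.275: |R|=1.47897 >1
  x=-2.972: |R|=1.11947 >1
So |R|<1 on (-2.8571, 0).

(-2.8571, 0).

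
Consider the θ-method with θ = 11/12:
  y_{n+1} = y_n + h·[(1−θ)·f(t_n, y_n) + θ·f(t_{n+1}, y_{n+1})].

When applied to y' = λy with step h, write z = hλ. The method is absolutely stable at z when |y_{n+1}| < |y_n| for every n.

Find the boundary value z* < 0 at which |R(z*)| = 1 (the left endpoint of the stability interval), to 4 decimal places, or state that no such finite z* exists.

(−∞, 0) — no finite endpoint.

Test eqn y'=λy, z=hλ:
  y_{n+1} = y_n + z·[1/12·y_n + 11/12·y_{n+1}] ⇒ (1 − 11/12z)y_{n+1} = (1 + 1/12z)y_n
  so R(z) = (1 + 1/12z)/(1 − 11/12z).

Boundary: |R(x)|=1, x<0.
x=-0.39: |R|=0.7127
x=-2: |R|=0.2941
x=-10: |R|=0.0164
x=-100: |R|=0.0791
θ=11/12≥1/2 ⇒ |1+1/12x|<|1−11/12x| ∀x<0 ⇒ stable on all of ℝ⁻.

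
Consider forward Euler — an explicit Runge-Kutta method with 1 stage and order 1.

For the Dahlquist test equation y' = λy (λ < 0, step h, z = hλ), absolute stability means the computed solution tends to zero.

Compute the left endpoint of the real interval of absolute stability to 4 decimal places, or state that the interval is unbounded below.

On y'=λy, z=hλ:
  order 1, 1-stage ⇒ R(z)=1+z
  (e.g. R(-0.58)=0.42000, |R|=0.42000)

Boundary: |R(x)|=1, x<0.
x=-0.58: |R|=0.4200
|R(-2.24)|=1.2400 |R(-1.84)|=0.8400 |R(-1.73)|=0.7300
Bisect:
  x_lo=-2.7879 |R|=1.7879  x_hi=-0.1712 |R|=0.8288
  mid=-1.47958 |R|=0.47958 →hi
  mid=-2.13375 |R|=1.13375 →lo
  mid=-1.80666 |R|=0.80666 →hi
  mid=-1.97020 |R|=0.97020 →hi
  mid=-2.05198 |R|=1.05198 →lo
  mid=-2.01109 |R|=1.01109 →lo
  mid=-1.99065 |R|=0.99065 →hi
  mid=-2.00087 |R|=1.00087 →lo
  mid=-1.99576 |R|=0.99576 →hi
  ...
  [-2.00007,-1.99991] ⇒ x*=-2.0000
Stable set (-2.0000, 0).

left endpoint -2.0000.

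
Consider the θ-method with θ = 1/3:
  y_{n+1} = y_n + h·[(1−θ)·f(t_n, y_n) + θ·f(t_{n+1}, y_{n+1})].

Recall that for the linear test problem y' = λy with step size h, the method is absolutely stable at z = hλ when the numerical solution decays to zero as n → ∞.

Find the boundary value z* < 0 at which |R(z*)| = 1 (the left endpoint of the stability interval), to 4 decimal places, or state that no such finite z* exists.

left endpoint -6.0000.

Test eqn y'=λy, z=hλ:
  y_{n+1} = y_n + z·[2/3·y_n + 1/3·y_{n+1}] ⇒ (1 − 1/3z)y_{n+1} = (1 + 2/3z)y_n
  ⇒ R(z) = (1 + 2/3z)/(1 − 1/3z).

Need |R(x)|<1, x<0.
x=-1.19: |R|=0.1480
R=−1: 1+2/3x = −1+1/3x ⇒ -1/3x=2 ⇒ x=2/(-1/3)=-6.0000
Confirm numerically:
  x=-5.767: |R|=0.97342 <1
  x=-4.314: |R|=0.76948 <1
  x=-4.182: |R|=0.74687 <1
  x=-3.818: |R|=0.67996 <1
  x=-6.410: |R|=1.04357 >1
  x=-6.403: |R|=1.04286 >1
Interval (-6.0000, 0).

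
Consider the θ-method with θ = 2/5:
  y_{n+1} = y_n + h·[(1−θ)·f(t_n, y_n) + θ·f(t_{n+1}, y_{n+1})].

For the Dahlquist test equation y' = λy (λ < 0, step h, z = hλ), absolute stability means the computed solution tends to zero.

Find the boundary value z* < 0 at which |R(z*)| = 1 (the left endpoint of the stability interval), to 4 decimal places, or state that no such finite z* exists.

left endpoint -10.0000.

Set f=λy, z=hλ:
  y_{n+1} = y_n + z·[3/5·y_n + 2/5·y_{n+1}] ⇒ (1 − 2/5z)y_{n+1} = (1 + 3/5z)y_n
  Hence R(z) = (1 + 3/5z)/(1 − 2/5z).

Boundary: |R(x)|=1, x<0.
x=-1.18: |R|=0.1984
R=−1: 1+3/5x = −1+2/5x ⇒ -1/5x=2 ⇒ x=2/(-1/5)=-10.0000
Confirm numerically:
  x=-6.193: |R|=0.78103 <1
  x=-4.903: |R|=0.65575 <1
  x=-4.639: |R|=0.62453 <1
  x=-10.318: |R|=1.01240 >1
  x=-10.192: |R|=1.00756 >1
  x=-10.057: |R|=1.00227 >1
Stable set (-10.0000, 0).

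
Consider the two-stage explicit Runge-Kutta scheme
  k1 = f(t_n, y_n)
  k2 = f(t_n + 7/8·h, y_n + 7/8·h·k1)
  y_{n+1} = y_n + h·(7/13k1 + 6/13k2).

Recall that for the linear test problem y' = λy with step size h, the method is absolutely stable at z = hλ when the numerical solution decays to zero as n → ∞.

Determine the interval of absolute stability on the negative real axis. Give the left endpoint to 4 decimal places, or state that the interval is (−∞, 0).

(-2.4762, 0).

With y'=λy (z=hλ):
  k1=λy_n ⇒ h·k1=z·y_n;  k2=λ(1+7/8z)y_n ⇒ h·k2=z(1+7/8z)y_n
  y_{n+1}/y_n = 1 + 7/13z + 6/13z(1+7/8z) = 1 + z + 21/52z²
  R(z) = 1 + z + 21/52z².

Need |R(x)|<1, x<0.
x=-1.5: |R|=0.4087
R=1: x+21/52x²=0 ⇒ x=−52/21=-2.4762; min R=1−1/(4·21/52)=0.3810>−1
Confirm numerically:
  x=-2.005: |R|=0.61847 <1
  x=-1.980: |R|=0.60324 <1
  x=-1.118: |R|=0.38678 <1
  x=-3.031: |R|=1.67912 >1
  x=-3.000: |R|=1.63462 >1
Stable set (-2.4762, 0).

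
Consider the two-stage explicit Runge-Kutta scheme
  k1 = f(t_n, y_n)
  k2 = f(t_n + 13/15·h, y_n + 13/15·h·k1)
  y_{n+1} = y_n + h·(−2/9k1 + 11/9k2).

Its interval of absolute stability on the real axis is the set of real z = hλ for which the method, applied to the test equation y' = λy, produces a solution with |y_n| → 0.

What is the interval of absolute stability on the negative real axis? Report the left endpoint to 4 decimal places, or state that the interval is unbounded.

z∈(-0.9441,0).

Set f=λy, z=hλ:
  k1=λy_n ⇒ h·k1=z·y_n;  k2=λ(1+13/15z)y_n ⇒ h·k2=z(1+13/15z)y_n
  y_{n+1}/y_n = 1 − 2/9z + 11/9z(1+13/15z) = 1 + z + 143/135z²
  Hence R(z) = 1 + z + 143/135z².

Boundary: |R(x)|=1, x<0.
x=-0.45: |R|=0.7645
R=1: x+143/135x²=0 ⇒ x=−135/143=-0.9441; min R=1−1/(4·143/135)=0.7640>−1
Confirm numerically:
  x=-0.842: |R|=0.90898 <1
  x=-0.835: |R|=0.90354 <1
  x=-0.478: |R|=0.76402 <1
  x=-0.460: |R|=0.76414 <1
  x=-1.314: |R|=1.51491 >1
  x=-1.040: |R|=1.10569 >1
So |R|<1 on (-0.9441, 0).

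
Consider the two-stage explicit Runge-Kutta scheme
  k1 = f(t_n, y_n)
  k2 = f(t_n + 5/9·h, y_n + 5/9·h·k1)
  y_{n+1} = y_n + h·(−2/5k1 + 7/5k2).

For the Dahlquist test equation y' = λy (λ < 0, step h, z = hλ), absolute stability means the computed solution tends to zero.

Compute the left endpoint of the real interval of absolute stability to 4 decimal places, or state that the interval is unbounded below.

On y'=λy, z=hλ:
  k1=λy_n ⇒ h·k1=z·y_n;  k2=λ(1+5/9z)y_n ⇒ h·k2=z(1+5/9z)y_n
  y_{n+1}/y_n = 1 − 2/5z + 7/5z(1+5/9z) = 1 + z + 7/9z²
  ⇒ R(z) = 1 + z + 7/9z².

Boundary: |R(x)|=1, x<0.
x=-1.32: |R|=1.0352
R=1: x+7/9x²=0 ⇒ x=−9/7=-1.2857; min R=1−1/(4·7/9)=0.6786>−1
Confirm numerically:
  x=-1.001: |R|=0.77833 <1
  x=-0.682: |R|=0.67976 <1
  x=-0.619: |R|=0.67901 <1
  x=-0.536: |R|=0.68745 <1
  x=-1.758: |R|=1.64577 >1
  x=-1.401: |R|=1.12562 >1
  x=-1.353: |R|=1.07081 >1
Interval (-1.2857, 0).

left endpoint -1.2857.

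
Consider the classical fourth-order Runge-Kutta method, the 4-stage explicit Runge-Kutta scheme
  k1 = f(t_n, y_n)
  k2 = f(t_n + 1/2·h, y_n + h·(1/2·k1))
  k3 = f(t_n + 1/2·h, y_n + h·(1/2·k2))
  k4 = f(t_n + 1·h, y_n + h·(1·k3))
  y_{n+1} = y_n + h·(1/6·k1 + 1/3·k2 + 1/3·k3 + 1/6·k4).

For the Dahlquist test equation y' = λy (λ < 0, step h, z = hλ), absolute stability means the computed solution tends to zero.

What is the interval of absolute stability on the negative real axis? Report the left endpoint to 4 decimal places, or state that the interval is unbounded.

(-2.7853, 0).

Test eqn y'=λy, z=hλ:
  order 4, 4-stage ⇒ R(z)=1+z+z^2/2+z^3/6+z^4/24
  (e.g. R(-1.16)=0.32809, |R|=0.32809)

Need |R(x)|<1, x<0.
x=-1.16: |R|=0.3281
|R(-2.64)|=0.8021 |R(-0.99)|=0.3784 |R(-0.67)|=0.5127
Bisect:
  x_lo=-3.5587 |R|=2.9448  x_hi=-0.0519 |R|=0.9494
  mid=-1.80529 |R|=0.28622 →hi
  mid=-2.68200 |R|=0.85511 →hi
  mid=-3.12035 |R|=1.63440 →lo
  mid=-2.90118 |R|=1.18924 →lo
  mid=-2.79159 |R|=1.00953 →lo
  mid=-2.73679 |R|=0.92931 →hi
  mid=-2.76419 |R|=0.96865 →hi
  mid=-2.77789 |R|=0.98889 →hi
  ...
  [-2.78538,-2.78517] ⇒ x*=-2.7853
So |R|<1 on (-2.7853, 0).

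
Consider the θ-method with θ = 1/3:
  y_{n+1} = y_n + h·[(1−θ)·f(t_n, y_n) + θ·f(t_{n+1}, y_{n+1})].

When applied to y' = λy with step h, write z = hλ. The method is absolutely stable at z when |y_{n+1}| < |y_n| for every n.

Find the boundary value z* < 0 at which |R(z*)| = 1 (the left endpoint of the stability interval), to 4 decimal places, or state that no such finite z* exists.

z* = -6.0000.

With y'=λy (z=hλ):
  y_{n+1} = y_n + z·[2/3·y_n + 1/3·y_{n+1}] ⇒ (1 − 1/3z)y_{n+1} = (1 + 2/3z)y_n
  R(z) = (1 + 2/3z)/(1 − 1/3z).

Solve |R(x)|<1 on ℝ⁻.
x=-1.46: |R|=0.0179
R=−1: 1+2/3x = −1+1/3x ⇒ -1/3x=2 ⇒ x=2/(-1/3)=-6.0000
Confirm numerically:
  x=-5.139: |R|=0.89421 <1
  x=-4.717: |R|=0.83374 <1
  x=-4.453: |R|=0.79243 <1
  x=-2.874: |R|=0.46782 <1
  x=-6.172: |R|=1.01875 >1
  x=-6.118: |R|=1.01294 >1
So |R|<1 on (-6.0000, 0).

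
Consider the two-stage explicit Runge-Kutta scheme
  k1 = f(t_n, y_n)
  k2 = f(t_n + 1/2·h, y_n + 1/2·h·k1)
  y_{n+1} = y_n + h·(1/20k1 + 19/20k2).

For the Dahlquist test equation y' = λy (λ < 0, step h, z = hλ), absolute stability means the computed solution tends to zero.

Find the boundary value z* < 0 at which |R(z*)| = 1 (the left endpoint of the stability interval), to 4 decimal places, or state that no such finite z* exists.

With y'=λy (z=hλ):
  k1=λy_n ⇒ h·k1=z·y_n;  k2=λ(1+1/2z)y_n ⇒ h·k2=z(1+1/2z)y_n
  y_{n+1}/y_n = 1 + 1/20z + 19/20z(1+1/2z) = 1 + z + 19/40z²
  R(z) = 1 + z + 19/40z².

Need |R(x)|<1, x<0.
x=-0.3: |R|=0.7428
R=1: x+19/40x²=0 ⇒ x=−40/19=-2.1053; min R=1−1/(4·19/40)=0.4737>−1
Confirm numerically:
  x=-2.072: |R|=0.96726 <1
  x=-1.713: |R|=0.68083 <1
  x=-1.485: |R|=0.56248 <1
  x=-1.086: |R|=0.47421 <1
  x=-2.426: |R|=1.36960 >1
  x=-2.402: |R|=1.33856 >1
  x=-2.228: |R|=1.12989 >1
Interval (-2.1053, 0).

z* = -2.1053.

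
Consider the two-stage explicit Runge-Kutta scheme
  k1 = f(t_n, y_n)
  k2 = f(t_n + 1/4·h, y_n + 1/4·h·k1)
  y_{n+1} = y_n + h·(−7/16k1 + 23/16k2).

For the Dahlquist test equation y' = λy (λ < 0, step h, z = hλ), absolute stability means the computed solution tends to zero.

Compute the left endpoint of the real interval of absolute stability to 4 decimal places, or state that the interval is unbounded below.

Set f=λy, z=hλ:
  k1=λy_n ⇒ h·k1=z·y_n;  k2=λ(1+1/4z)y_n ⇒ h·k2=z(1+1/4z)y_n
  y_{n+1}/y_n = 1 − 7/16z + 23/16z(1+1/4z) = 1 + z + 23/64z²
  Hence R(z) = 1 + z + 23/64z².

Need |R(x)|<1, x<0.
x=-1.32: |R|=0.3062
R=1: x+23/64x²=0 ⇒ x=−64/23=-2.7826; min R=1−1/(4·23/64)=0.3043>−1
Confirm numerically:
  x=-1.928: |R|=0.40786 <1
  x=-1.915: |R|=0.40291 <1
  x=-1.891: |R|=0.39408 <1
  x=-1.449: |R|=0.30554 <1
  x=-3.292: |R|=1.60264 >1
  x=-3.092: |R|=1.34379 >1
Interval (-2.7826, 0).

left endpoint -2.7826.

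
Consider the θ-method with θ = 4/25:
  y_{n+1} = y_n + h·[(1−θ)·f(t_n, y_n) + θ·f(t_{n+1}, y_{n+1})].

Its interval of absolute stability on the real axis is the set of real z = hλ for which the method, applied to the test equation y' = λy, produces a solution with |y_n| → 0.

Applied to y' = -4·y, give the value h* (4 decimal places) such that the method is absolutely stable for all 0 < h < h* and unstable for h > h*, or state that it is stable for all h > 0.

On y'=λy, z=hλ:
  y_{n+1} = y_n + z·[21/25·y_n + 4/25·y_{n+1}] ⇒ (1 − 4/25z)y_{n+1} = (1 + 21/25z)y_n
  so R(z) = (1 + 21/25z)/(1 − 4/25z).

Find x<0 with |R(x)|<1.
x=-0.55: |R|=0.4945
R=−1: 1+21/25x = −1+4/25x ⇒ -17/25x=2 ⇒ x=2/(-17/25)=-2.9412
Confirm numerically:
  x=-2.687: |R|=0.87913 <1
  x=-2.364: |R|=0.71523 <1
  x=-2.315: |R|=0.68929 <1
  x=-1.950: |R|=0.48628 <1
  x=-3.419: |R|=1.21003 >1
  x=-3.193: |R|=1.11334 >1
  x=-3.048: |R|=1.04883 >1
Stable set (-2.9412, 0).

(-2.9412,0); λ=-4 ⇒ h* = (50/17)/4 = 0.7353.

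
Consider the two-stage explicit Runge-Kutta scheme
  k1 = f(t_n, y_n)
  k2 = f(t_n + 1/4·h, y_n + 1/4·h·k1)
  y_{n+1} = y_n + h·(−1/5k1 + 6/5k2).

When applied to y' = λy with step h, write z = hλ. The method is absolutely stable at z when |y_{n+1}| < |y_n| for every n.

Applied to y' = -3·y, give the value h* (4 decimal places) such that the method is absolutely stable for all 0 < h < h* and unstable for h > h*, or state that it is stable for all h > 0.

Test eqn y'=λy, z=hλ:
  k1=λy_n ⇒ h·k1=z·y_n;  k2=λ(1+1/4z)y_n ⇒ h·k2=z(1+1/4z)y_n
  y_{n+1}/y_n = 1 − 1/5z + 6/5z(1+1/4z) = 1 + z + 3/10z²
  Hence R(z) = 1 + z + 3/10z².

Find x<0 with |R(x)|<1.
x=-0.67: |R|=0.4647
R=1: x+3/10x²=0 ⇒ x=−10/3=-3.3333; min R=1−1/(4·3/10)=0.1667>−1
Confirm numerically:
  x=-2.158: |R|=0.23909 <1
  x=-1.844: |R|=0.17610 <1
  x=-1.624: |R|=0.16721 <1
  x=-3.764: |R|=1.48631 >1
  x=-3.450: |R|=1.12075 >1
Stable set (-3.3333, 0).

(-3.3333,0); λ=-3 ⇒ h* = (10/3)/3 = 1.1111.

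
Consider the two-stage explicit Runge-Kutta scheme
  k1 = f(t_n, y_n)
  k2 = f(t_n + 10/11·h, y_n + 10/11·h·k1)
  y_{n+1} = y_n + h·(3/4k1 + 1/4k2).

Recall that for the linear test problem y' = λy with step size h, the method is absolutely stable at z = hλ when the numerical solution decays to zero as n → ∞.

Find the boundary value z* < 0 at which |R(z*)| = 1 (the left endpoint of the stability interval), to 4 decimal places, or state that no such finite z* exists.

Set f=λy, z=hλ:
  k1=λy_n ⇒ h·k1=z·y_n;  k2=λ(1+10/11z)y_n ⇒ h·k2=z(1+10/11z)y_n
  y_{n+1}/y_n = 1 + 3/4z + 1/4z(1+10/11z) = 1 + z + 5/22z²
  ⇒ R(z) = 1 + z + 5/22z².

Boundary: |R(x)|=1, x<0.
x=-1.38: |R|=0.0528
R=1: x+5/22x²=0 ⇒ x=−22/5=-4.4000; min R=1−1/(4·5/22)=-0.1000>−1
Confirm numerically:
  x=-4.319: |R|=0.92049 <1
  x=-3.906: |R|=0.56146 <1
  x=-3.346: |R|=0.19848 <1
  x=-1.781: |R|=0.06010 <1
  x=-4.957: |R|=1.62751 >1
  x=-4.747: |R|=1.37437 >1
  x=-4.664: |R|=1.27984 >1
Stable set (-4.4000, 0).

left endpoint -4.4000.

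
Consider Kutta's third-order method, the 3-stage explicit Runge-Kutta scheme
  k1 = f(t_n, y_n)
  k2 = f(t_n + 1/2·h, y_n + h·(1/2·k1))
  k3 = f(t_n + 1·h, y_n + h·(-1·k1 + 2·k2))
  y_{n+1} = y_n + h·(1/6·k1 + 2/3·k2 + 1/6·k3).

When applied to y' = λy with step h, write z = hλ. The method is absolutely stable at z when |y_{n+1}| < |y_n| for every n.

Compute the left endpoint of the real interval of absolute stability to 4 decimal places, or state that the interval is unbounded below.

Test eqn y'=λy, z=hλ:
  order 3, 3-stage ⇒ R(z)=1+z+z^2/2+z^3/6
  (e.g. R(-1.68)=-0.05907, |R|=0.05907)

Find x<0 with |R(x)|<1.
x=-1.68: |R|=0.0591
|R(-1.48)|=0.0749 |R(-1.43)|=0.1051 |R(-0.82)|=0.4243
Bisect:
  x_lo=-3.0047 |R|=2.0118  x_hi=-0.2962 |R|=0.7433
  mid=-1.65047 |R|=0.03777 →hi
  mid=-2.32758 |R|=0.72043 →hi
  mid=-2.66614 |R|=1.27061 →lo
  mid=-2.49686 |R|=0.97408 →hi
  mid=-2.58150 |R|=1.11668 →lo
  mid=-2.53918 |R|=1.04400 →lo
  mid=-2.51802 |R|=1.00870 →lo
  mid=-2.50744 |R|=0.99130 →hi
  mid=-2.51273 |R|=0.99998 →hi
  mid=-2.51538 |R|=1.00433 →lo
  ...
  [-2.51290,-2.51273] ⇒ x*=-2.5127
So |R|<1 on (-2.5127, 0).

z* = -2.5127.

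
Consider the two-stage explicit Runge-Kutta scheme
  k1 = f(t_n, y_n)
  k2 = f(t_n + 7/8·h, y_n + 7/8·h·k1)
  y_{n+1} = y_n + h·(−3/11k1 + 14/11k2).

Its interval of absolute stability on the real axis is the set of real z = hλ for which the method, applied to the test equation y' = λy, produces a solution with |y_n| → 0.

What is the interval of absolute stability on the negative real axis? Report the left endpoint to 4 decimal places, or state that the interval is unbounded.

With y'=λy (z=hλ):
  k1=λy_n ⇒ h·k1=z·y_n;  k2=λ(1+7/8z)y_n ⇒ h·k2=z(1+7/8z)y_n
  y_{n+1}/y_n = 1 − 3/11z + 14/11z(1+7/8z) = 1 + z + 49/44z²
  R(z) = 1 + z + 49/44z².

Find x<0 with |R(x)|<1.
x=-1.35: |R|=1.6796
R=1: x+49/44x²=0 ⇒ x=−44/49=-0.8980; min R=1−1/(4·49/44)=0.7755>−1
Confirm numerically:
  x=-0.596: |R|=0.79958 <1
  x=-0.529: |R|=0.78264 <1
  x=-0.438: |R|=0.77564 <1
  x=-1.135: |R|=1.29961 >1
  x=-0.995: |R|=1.10753 >1
So |R|<1 on (-0.8980, 0).

(-0.8980, 0).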